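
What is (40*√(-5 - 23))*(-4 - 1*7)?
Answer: -880*I*√7 ≈ -2328.3*I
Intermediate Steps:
(40*√(-5 - 23))*(-4 - 1*7) = (40*√(-28))*(-4 - 7) = (40*(2*I*√7))*(-11) = (80*I*√7)*(-11) = -880*I*√7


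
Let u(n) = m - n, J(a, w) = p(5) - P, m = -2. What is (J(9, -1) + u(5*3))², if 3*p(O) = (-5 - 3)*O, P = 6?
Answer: 11881/9 ≈ 1320.1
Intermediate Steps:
p(O) = -8*O/3 (p(O) = ((-5 - 3)*O)/3 = (-8*O)/3 = -8*O/3)
J(a, w) = -58/3 (J(a, w) = -8/3*5 - 1*6 = -40/3 - 6 = -58/3)
u(n) = -2 - n
(J(9, -1) + u(5*3))² = (-58/3 + (-2 - 5*3))² = (-58/3 + (-2 - 1*15))² = (-58/3 + (-2 - 15))² = (-58/3 - 17)² = (-109/3)² = 11881/9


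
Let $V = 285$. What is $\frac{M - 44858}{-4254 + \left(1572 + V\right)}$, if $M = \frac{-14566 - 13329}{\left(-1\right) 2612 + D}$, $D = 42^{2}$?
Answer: $\frac{12670563}{677552} \approx 18.701$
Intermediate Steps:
$D = 1764$
$M = \frac{27895}{848}$ ($M = \frac{-14566 - 13329}{\left(-1\right) 2612 + 1764} = - \frac{27895}{-2612 + 1764} = - \frac{27895}{-848} = \left(-27895\right) \left(- \frac{1}{848}\right) = \frac{27895}{848} \approx 32.895$)
$\frac{M - 44858}{-4254 + \left(1572 + V\right)} = \frac{\frac{27895}{848} - 44858}{-4254 + \left(1572 + 285\right)} = - \frac{38011689}{848 \left(-4254 + 1857\right)} = - \frac{38011689}{848 \left(-2397\right)} = \left(- \frac{38011689}{848}\right) \left(- \frac{1}{2397}\right) = \frac{12670563}{677552}$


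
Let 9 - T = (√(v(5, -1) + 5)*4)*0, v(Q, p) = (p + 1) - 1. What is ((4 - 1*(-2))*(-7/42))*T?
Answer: -9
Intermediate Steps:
v(Q, p) = p (v(Q, p) = (1 + p) - 1 = p)
T = 9 (T = 9 - √(-1 + 5)*4*0 = 9 - √4*4*0 = 9 - 2*4*0 = 9 - 8*0 = 9 - 1*0 = 9 + 0 = 9)
((4 - 1*(-2))*(-7/42))*T = ((4 - 1*(-2))*(-7/42))*9 = ((4 + 2)*(-7*1/42))*9 = (6*(-⅙))*9 = -1*9 = -9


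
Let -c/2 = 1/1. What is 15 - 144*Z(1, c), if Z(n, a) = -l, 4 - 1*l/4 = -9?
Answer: 7503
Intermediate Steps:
l = 52 (l = 16 - 4*(-9) = 16 + 36 = 52)
c = -2 (c = -2/1 = -2*1 = -2)
Z(n, a) = -52 (Z(n, a) = -1*52 = -52)
15 - 144*Z(1, c) = 15 - 144*(-52) = 15 + 7488 = 7503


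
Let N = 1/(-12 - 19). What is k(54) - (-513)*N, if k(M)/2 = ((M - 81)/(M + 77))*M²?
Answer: -4948587/4061 ≈ -1218.6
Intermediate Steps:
k(M) = 2*M²*(-81 + M)/(77 + M) (k(M) = 2*(((M - 81)/(M + 77))*M²) = 2*(((-81 + M)/(77 + M))*M²) = 2*(M²*(-81 + M)/(77 + M)) = 2*M²*(-81 + M)/(77 + M))
N = -1/31 (N = 1/(-31) = -1/31 ≈ -0.032258)
k(54) - (-513)*N = 2*54²*(-81 + 54)/(77 + 54) - (-513)*(-1)/31 = 2*2916*(-27)/131 - 1*513/31 = 2*2916*(1/131)*(-27) - 513/31 = -157464/131 - 513/31 = -4948587/4061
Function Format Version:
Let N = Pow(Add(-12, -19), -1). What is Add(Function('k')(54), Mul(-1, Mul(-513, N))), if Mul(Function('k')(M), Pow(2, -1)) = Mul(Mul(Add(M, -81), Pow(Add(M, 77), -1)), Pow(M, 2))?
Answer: Rational(-4948587, 4061) ≈ -1218.6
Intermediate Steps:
Function('k')(M) = Mul(2, Pow(M, 2), Pow(Add(77, M), -1), Add(-81, M)) (Function('k')(M) = Mul(2, Mul(Mul(Add(M, -81), Pow(Add(M, 77), -1)), Pow(M, 2))) = Mul(2, Mul(Mul(Add(-81, M), Pow(Add(77, M), -1)), Pow(M, 2))) = Mul(2, Mul(Mul(Pow(Add(77, M), -1), Add(-81, M)), Pow(M, 2))) = Mul(2, Mul(Pow(M, 2), Pow(Add(77, M), -1), Add(-81, M))) = Mul(2, Pow(M, 2), Pow(Add(77, M), -1), Add(-81, M)))
N = Rational(-1, 31) (N = Pow(-31, -1) = Rational(-1, 31) ≈ -0.032258)
Add(Function('k')(54), Mul(-1, Mul(-513, N))) = Add(Mul(2, Pow(54, 2), Pow(Add(77, 54), -1), Add(-81, 54)), Mul(-1, Mul(-513, Rational(-1, 31)))) = Add(Mul(2, 2916, Pow(131, -1), -27), Mul(-1, Rational(513, 31))) = Add(Mul(2, 2916, Rational(1, 131), -27), Rational(-513, 31)) = Add(Rational(-157464, 131), Rational(-513, 31)) = Rational(-4948587, 4061)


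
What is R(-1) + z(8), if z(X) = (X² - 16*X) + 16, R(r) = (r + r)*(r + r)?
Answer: -44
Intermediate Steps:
R(r) = 4*r² (R(r) = (2*r)*(2*r) = 4*r²)
z(X) = 16 + X² - 16*X
R(-1) + z(8) = 4*(-1)² + (16 + 8² - 16*8) = 4*1 + (16 + 64 - 128) = 4 - 48 = -44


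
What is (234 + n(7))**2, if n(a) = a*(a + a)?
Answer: 110224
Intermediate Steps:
n(a) = 2*a**2 (n(a) = a*(2*a) = 2*a**2)
(234 + n(7))**2 = (234 + 2*7**2)**2 = (234 + 2*49)**2 = (234 + 98)**2 = 332**2 = 110224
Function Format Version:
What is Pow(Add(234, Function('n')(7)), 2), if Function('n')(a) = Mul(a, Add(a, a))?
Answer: 110224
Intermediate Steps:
Function('n')(a) = Mul(2, Pow(a, 2)) (Function('n')(a) = Mul(a, Mul(2, a)) = Mul(2, Pow(a, 2)))
Pow(Add(234, Function('n')(7)), 2) = Pow(Add(234, Mul(2, Pow(7, 2))), 2) = Pow(Add(234, Mul(2, 49)), 2) = Pow(Add(234, 98), 2) = Pow(332, 2) = 110224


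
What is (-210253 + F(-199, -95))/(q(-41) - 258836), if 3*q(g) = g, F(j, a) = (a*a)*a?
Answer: 3202884/776549 ≈ 4.1245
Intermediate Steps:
F(j, a) = a³ (F(j, a) = a²*a = a³)
q(g) = g/3
(-210253 + F(-199, -95))/(q(-41) - 258836) = (-210253 + (-95)³)/((⅓)*(-41) - 258836) = (-210253 - 857375)/(-41/3 - 258836) = -1067628/(-776549/3) = -1067628*(-3/776549) = 3202884/776549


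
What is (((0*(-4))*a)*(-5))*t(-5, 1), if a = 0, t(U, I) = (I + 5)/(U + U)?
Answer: 0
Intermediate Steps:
t(U, I) = (5 + I)/(2*U) (t(U, I) = (5 + I)/((2*U)) = (5 + I)*(1/(2*U)) = (5 + I)/(2*U))
(((0*(-4))*a)*(-5))*t(-5, 1) = (((0*(-4))*0)*(-5))*((½)*(5 + 1)/(-5)) = ((0*0)*(-5))*((½)*(-⅕)*6) = (0*(-5))*(-⅗) = 0*(-⅗) = 0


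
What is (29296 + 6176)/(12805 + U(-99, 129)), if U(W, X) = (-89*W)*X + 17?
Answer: 11824/383147 ≈ 0.030860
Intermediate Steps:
U(W, X) = 17 - 89*W*X (U(W, X) = -89*W*X + 17 = 17 - 89*W*X)
(29296 + 6176)/(12805 + U(-99, 129)) = (29296 + 6176)/(12805 + (17 - 89*(-99)*129)) = 35472/(12805 + (17 + 1136619)) = 35472/(12805 + 1136636) = 35472/1149441 = 35472*(1/1149441) = 11824/383147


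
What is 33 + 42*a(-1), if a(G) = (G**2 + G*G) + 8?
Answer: 453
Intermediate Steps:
a(G) = 8 + 2*G**2 (a(G) = (G**2 + G**2) + 8 = 2*G**2 + 8 = 8 + 2*G**2)
33 + 42*a(-1) = 33 + 42*(8 + 2*(-1)**2) = 33 + 42*(8 + 2*1) = 33 + 42*(8 + 2) = 33 + 42*10 = 33 + 420 = 453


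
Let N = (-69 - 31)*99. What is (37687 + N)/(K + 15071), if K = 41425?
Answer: 27787/56496 ≈ 0.49184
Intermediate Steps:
N = -9900 (N = -100*99 = -9900)
(37687 + N)/(K + 15071) = (37687 - 9900)/(41425 + 15071) = 27787/56496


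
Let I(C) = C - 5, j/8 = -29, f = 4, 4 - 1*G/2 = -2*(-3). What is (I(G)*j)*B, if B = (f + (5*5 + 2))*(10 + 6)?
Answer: 1035648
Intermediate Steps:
G = -4 (G = 8 - (-4)*(-3) = 8 - 2*6 = 8 - 12 = -4)
j = -232 (j = 8*(-29) = -232)
B = 496 (B = (4 + (5*5 + 2))*(10 + 6) = (4 + (25 + 2))*16 = (4 + 27)*16 = 31*16 = 496)
I(C) = -5 + C
(I(G)*j)*B = ((-5 - 4)*(-232))*496 = -9*(-232)*496 = 2088*496 = 1035648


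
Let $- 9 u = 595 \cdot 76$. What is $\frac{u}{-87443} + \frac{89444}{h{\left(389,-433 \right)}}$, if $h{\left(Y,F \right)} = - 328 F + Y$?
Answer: $\frac{25610393696}{37359059877} \approx 0.68552$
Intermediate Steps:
$u = - \frac{45220}{9}$ ($u = - \frac{595 \cdot 76}{9} = \left(- \frac{1}{9}\right) 45220 = - \frac{45220}{9} \approx -5024.4$)
$h{\left(Y,F \right)} = Y - 328 F$
$\frac{u}{-87443} + \frac{89444}{h{\left(389,-433 \right)}} = - \frac{45220}{9 \left(-87443\right)} + \frac{89444}{389 - -142024} = \left(- \frac{45220}{9}\right) \left(- \frac{1}{87443}\right) + \frac{89444}{389 + 142024} = \frac{45220}{786987} + \frac{89444}{142413} = \frac{25610393696}{37359059877}$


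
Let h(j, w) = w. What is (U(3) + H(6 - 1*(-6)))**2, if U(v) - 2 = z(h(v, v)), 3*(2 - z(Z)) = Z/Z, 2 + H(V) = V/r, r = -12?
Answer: 4/9 ≈ 0.44444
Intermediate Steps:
H(V) = -2 - V/12 (H(V) = -2 + V/(-12) = -2 + V*(-1/12) = -2 - V/12)
z(Z) = 5/3 (z(Z) = 2 - Z/(3*Z) = 2 - 1/3*1 = 2 - 1/3 = 5/3)
U(v) = 11/3 (U(v) = 2 + 5/3 = 11/3)
(U(3) + H(6 - 1*(-6)))**2 = (11/3 + (-2 - (6 - 1*(-6))/12))**2 = (11/3 + (-2 - (6 + 6)/12))**2 = (11/3 + (-2 - 1/12*12))**2 = (11/3 + (-2 - 1))**2 = (11/3 - 3)**2 = (2/3)**2 = 4/9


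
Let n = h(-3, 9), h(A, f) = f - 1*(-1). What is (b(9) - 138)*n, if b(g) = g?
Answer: -1290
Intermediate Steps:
h(A, f) = 1 + f (h(A, f) = f + 1 = 1 + f)
n = 10 (n = 1 + 9 = 10)
(b(9) - 138)*n = (9 - 138)*10 = -129*10 = -1290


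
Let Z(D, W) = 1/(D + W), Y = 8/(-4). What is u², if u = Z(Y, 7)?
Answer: 1/25 ≈ 0.040000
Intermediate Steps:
Y = -2 (Y = 8*(-¼) = -2)
u = ⅕ (u = 1/(-2 + 7) = 1/5 = ⅕ ≈ 0.20000)
u² = (⅕)² = 1/25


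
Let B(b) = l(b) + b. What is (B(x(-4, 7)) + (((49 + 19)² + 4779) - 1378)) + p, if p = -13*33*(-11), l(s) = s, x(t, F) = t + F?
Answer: 12750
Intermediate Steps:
x(t, F) = F + t
B(b) = 2*b (B(b) = b + b = 2*b)
p = 4719 (p = -429*(-11) = 4719)
(B(x(-4, 7)) + (((49 + 19)² + 4779) - 1378)) + p = (2*(7 - 4) + (((49 + 19)² + 4779) - 1378)) + 4719 = (2*3 + ((68² + 4779) - 1378)) + 4719 = (6 + ((4624 + 4779) - 1378)) + 4719 = (6 + (9403 - 1378)) + 4719 = (6 + 8025) + 4719 = 8031 + 4719 = 12750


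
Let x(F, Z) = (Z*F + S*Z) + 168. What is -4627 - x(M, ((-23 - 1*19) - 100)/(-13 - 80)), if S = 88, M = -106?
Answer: -147793/31 ≈ -4767.5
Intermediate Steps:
x(F, Z) = 168 + 88*Z + F*Z (x(F, Z) = (Z*F + 88*Z) + 168 = (F*Z + 88*Z) + 168 = (88*Z + F*Z) + 168 = 168 + 88*Z + F*Z)
-4627 - x(M, ((-23 - 1*19) - 100)/(-13 - 80)) = -4627 - (168 + 88*(((-23 - 1*19) - 100)/(-13 - 80)) - 106*((-23 - 1*19) - 100)/(-13 - 80)) = -4627 - (168 + 88*(((-23 - 19) - 100)/(-93)) - 106*((-23 - 19) - 100)/(-93)) = -4627 - (168 + 88*((-42 - 100)*(-1/93)) - 106*(-42 - 100)*(-1)/93) = -4627 - (168 + 88*(-142*(-1/93)) - (-15052)*(-1)/93) = -4627 - (168 + 88*(142/93) - 106*142/93) = -4627 - (168 + 12496/93 - 15052/93) = -4627 - 1*4356/31 = -4627 - 4356/31 = -147793/31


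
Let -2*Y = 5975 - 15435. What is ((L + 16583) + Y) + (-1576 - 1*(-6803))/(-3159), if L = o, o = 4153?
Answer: 80441867/3159 ≈ 25464.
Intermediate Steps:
L = 4153
Y = 4730 (Y = -(5975 - 15435)/2 = -1/2*(-9460) = 4730)
((L + 16583) + Y) + (-1576 - 1*(-6803))/(-3159) = ((4153 + 16583) + 4730) + (-1576 - 1*(-6803))/(-3159) = (20736 + 4730) + (-1576 + 6803)*(-1/3159) = 25466 + 5227*(-1/3159) = 25466 - 5227/3159 = 80441867/3159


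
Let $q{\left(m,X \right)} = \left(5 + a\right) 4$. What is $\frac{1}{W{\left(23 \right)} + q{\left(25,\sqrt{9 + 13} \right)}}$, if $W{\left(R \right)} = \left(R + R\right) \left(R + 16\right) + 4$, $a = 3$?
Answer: $\frac{1}{1830} \approx 0.00054645$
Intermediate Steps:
$q{\left(m,X \right)} = 32$ ($q{\left(m,X \right)} = \left(5 + 3\right) 4 = 8 \cdot 4 = 32$)
$W{\left(R \right)} = 4 + 2 R \left(16 + R\right)$ ($W{\left(R \right)} = 2 R \left(16 + R\right) + 4 = 4 + 2 R \left(16 + R\right)$)
$\frac{1}{W{\left(23 \right)} + q{\left(25,\sqrt{9 + 13} \right)}} = \frac{1}{\left(4 + 2 \cdot 23^{2} + 32 \cdot 23\right) + 32} = \frac{1}{\left(4 + 2 \cdot 529 + 736\right) + 32} = \frac{1}{\left(4 + 1058 + 736\right) + 32} = \frac{1}{1798 + 32} = \frac{1}{1830}$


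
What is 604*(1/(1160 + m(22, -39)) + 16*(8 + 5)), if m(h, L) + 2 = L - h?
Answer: 137818908/1097 ≈ 1.2563e+5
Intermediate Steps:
m(h, L) = -2 + L - h (m(h, L) = -2 + (L - h) = -2 + L - h)
604*(1/(1160 + m(22, -39)) + 16*(8 + 5)) = 604*(1/(1160 + (-2 - 39 - 1*22)) + 16*(8 + 5)) = 604*(1/(1160 + (-2 - 39 - 22)) + 16*13) = 604*(1/(1160 - 63) + 208) = 604*(1/1097 + 208) = 604*(228177/1097) = 137818908/1097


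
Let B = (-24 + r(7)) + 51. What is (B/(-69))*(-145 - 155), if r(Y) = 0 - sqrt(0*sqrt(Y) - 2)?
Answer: 2700/23 - 100*I*sqrt(2)/23 ≈ 117.39 - 6.1488*I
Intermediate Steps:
r(Y) = -I*sqrt(2) (r(Y) = 0 - sqrt(0 - 2) = 0 - sqrt(-2) = 0 - I*sqrt(2) = -I*sqrt(2))
B = 27 - I*sqrt(2) (B = (-24 - I*sqrt(2)) + 51 = 27 - I*sqrt(2) ≈ 27.0 - 1.4142*I)
(B/(-69))*(-145 - 155) = ((27 - I*sqrt(2))/(-69))*(-145 - 155) = ((27 - I*sqrt(2))*(-1/69))*(-300) = (-9/23 + I*sqrt(2)/69)*(-300) = 2700/23 - 100*I*sqrt(2)/23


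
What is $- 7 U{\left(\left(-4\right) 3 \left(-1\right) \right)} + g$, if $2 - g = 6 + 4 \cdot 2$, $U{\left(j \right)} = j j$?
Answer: $-1020$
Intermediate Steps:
$U{\left(j \right)} = j^{2}$
$g = -12$ ($g = 2 - \left(6 + 4 \cdot 2\right) = 2 - \left(6 + 8\right) = 2 - 14 = -12$)
$- 7 U{\left(\left(-4\right) 3 \left(-1\right) \right)} + g = - 7 \left(\left(-4\right) 3 \left(-1\right)\right)^{2} - 12 = - 7 \left(\left(-12\right) \left(-1\right)\right)^{2} - 12 = - 7 \cdot 12^{2} - 12 = \left(-7\right) 144 - 12 = -1008 - 12 = -1020$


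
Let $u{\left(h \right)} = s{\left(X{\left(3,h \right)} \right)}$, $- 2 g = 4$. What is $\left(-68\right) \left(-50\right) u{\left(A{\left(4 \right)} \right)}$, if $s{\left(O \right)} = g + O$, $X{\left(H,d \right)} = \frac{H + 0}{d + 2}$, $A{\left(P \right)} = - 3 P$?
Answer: $-7820$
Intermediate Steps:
$g = -2$ ($g = \left(- \frac{1}{2}\right) 4 = -2$)
$X{\left(H,d \right)} = \frac{H}{2 + d}$
$s{\left(O \right)} = -2 + O$
$u{\left(h \right)} = -2 + \frac{3}{2 + h}$
$\left(-68\right) \left(-50\right) u{\left(A{\left(4 \right)} \right)} = \left(-68\right) \left(-50\right) \frac{-1 - 2 \left(\left(-3\right) 4\right)}{2 - 12} = 3400 \frac{-1 - -24}{2 - 12} = 3400 \frac{-1 + 24}{-10} = 3400 \left(\left(- \frac{1}{10}\right) 23\right) = 3400 \left(- \frac{23}{10}\right) = -7820$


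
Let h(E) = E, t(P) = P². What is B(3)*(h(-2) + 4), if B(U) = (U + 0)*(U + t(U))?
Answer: 72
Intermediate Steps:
B(U) = U*(U + U²) (B(U) = (U + 0)*(U + U²) = U*(U + U²))
B(3)*(h(-2) + 4) = (3²*(1 + 3))*(-2 + 4) = (9*4)*2 = 36*2 = 72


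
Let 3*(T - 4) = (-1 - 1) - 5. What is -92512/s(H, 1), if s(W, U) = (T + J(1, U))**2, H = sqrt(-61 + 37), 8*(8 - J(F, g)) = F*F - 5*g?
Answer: -3330432/3721 ≈ -895.04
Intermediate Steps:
J(F, g) = 8 - F**2/8 + 5*g/8 (J(F, g) = 8 - (F*F - 5*g)/8 = 8 - (F**2 - 5*g)/8 = 8 + (-F**2/8 + 5*g/8) = 8 - F**2/8 + 5*g/8)
H = 2*I*sqrt(6) (H = sqrt(-24) = 2*I*sqrt(6) ≈ 4.899*I)
T = 5/3 (T = 4 + ((-1 - 1) - 5)/3 = 4 + (-2 - 5)/3 = 4 + (1/3)*(-7) = 4 - 7/3 = 5/3 ≈ 1.6667)
s(W, U) = (229/24 + 5*U/8)**2 (s(W, U) = (5/3 + (8 - 1/8*1**2 + 5*U/8))**2 = (5/3 + (8 - 1/8*1 + 5*U/8))**2 = (5/3 + (8 - 1/8 + 5*U/8))**2 = (5/3 + (63/8 + 5*U/8))**2 = (229/24 + 5*U/8)**2)
-92512/s(H, 1) = -92512*576/(229 + 15*1)**2 = -92512*576/(229 + 15)**2 = -92512/((1/576)*244**2) = -92512/((1/576)*59536) = -92512/3721/36 = -92512*36/3721 = -3330432/3721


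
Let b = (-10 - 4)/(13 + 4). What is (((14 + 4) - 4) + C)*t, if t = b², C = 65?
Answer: 15484/289 ≈ 53.578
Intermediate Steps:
b = -14/17 ≈ -0.82353
t = 196/289 (t = (-14/17)² = 196/289 ≈ 0.67820)
(((14 + 4) - 4) + C)*t = (((14 + 4) - 4) + 65)*(196/289) = ((18 - 4) + 65)*(196/289) = (14 + 65)*(196/289) = 79*(196/289) = 15484/289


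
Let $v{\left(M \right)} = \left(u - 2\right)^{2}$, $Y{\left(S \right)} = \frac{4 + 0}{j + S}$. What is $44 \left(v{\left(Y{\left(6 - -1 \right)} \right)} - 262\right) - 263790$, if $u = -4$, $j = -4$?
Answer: $-273734$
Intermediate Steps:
$Y{\left(S \right)} = \frac{4}{-4 + S}$ ($Y{\left(S \right)} = \frac{4 + 0}{-4 + S} = \frac{4}{-4 + S}$)
$v{\left(M \right)} = 36$ ($v{\left(M \right)} = \left(-4 - 2\right)^{2} = \left(-6\right)^{2} = 36$)
$44 \left(v{\left(Y{\left(6 - -1 \right)} \right)} - 262\right) - 263790 = 44 \left(36 - 262\right) - 263790 = 44 \left(-226\right) - 263790 = -9944 - 263790 = -273734$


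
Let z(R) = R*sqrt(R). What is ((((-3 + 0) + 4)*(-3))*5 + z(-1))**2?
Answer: 224 + 30*I ≈ 224.0 + 30.0*I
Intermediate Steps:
z(R) = R**(3/2)
((((-3 + 0) + 4)*(-3))*5 + z(-1))**2 = ((((-3 + 0) + 4)*(-3))*5 + (-1)**(3/2))**2 = (((-3 + 4)*(-3))*5 - I)**2 = ((1*(-3))*5 - I)**2 = (-3*5 - I)**2 = (-15 - I)**2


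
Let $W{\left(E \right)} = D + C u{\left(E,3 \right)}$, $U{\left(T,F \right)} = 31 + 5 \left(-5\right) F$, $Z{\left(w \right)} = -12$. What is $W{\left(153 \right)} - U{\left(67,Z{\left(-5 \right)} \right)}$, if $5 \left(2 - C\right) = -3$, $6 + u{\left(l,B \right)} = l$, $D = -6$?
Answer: $\frac{226}{5} \approx 45.2$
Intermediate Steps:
$u{\left(l,B \right)} = -6 + l$
$C = \frac{13}{5}$ ($C = 2 - - \frac{3}{5} = 2 + \frac{3}{5} = \frac{13}{5} \approx 2.6$)
$U{\left(T,F \right)} = 31 - 25 F$
$W{\left(E \right)} = - \frac{108}{5} + \frac{13 E}{5}$ ($W{\left(E \right)} = -6 + \frac{13 \left(-6 + E\right)}{5} = -6 + \left(- \frac{78}{5} + \frac{13 E}{5}\right) = - \frac{108}{5} + \frac{13 E}{5}$)
$W{\left(153 \right)} - U{\left(67,Z{\left(-5 \right)} \right)} = \left(- \frac{108}{5} + \frac{13}{5} \cdot 153\right) - \left(31 - -300\right) = \left(- \frac{108}{5} + \frac{1989}{5}\right) - \left(31 + 300\right) = \frac{1881}{5} - 331 = \frac{226}{5}$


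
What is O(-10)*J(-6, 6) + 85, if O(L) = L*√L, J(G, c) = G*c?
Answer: 85 + 360*I*√10 ≈ 85.0 + 1138.4*I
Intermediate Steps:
O(L) = L^(3/2)
O(-10)*J(-6, 6) + 85 = (-10)^(3/2)*(-6*6) + 85 = -10*I*√10*(-36) + 85 = 360*I*√10 + 85 = 85 + 360*I*√10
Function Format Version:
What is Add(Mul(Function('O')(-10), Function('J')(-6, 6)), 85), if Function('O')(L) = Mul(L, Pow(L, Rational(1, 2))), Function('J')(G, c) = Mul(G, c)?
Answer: Add(85, Mul(360, I, Pow(10, Rational(1, 2)))) ≈ Add(85.000, Mul(1138.4, I))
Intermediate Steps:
Function('O')(L) = Pow(L, Rational(3, 2))
Add(Mul(Function('O')(-10), Function('J')(-6, 6)), 85) = Add(Mul(Pow(-10, Rational(3, 2)), Mul(-6, 6)), 85) = Add(Mul(Mul(-10, I, Pow(10, Rational(1, 2))), -36), 85) = Add(Mul(360, I, Pow(10, Rational(1, 2))), 85) = Add(85, Mul(360, I, Pow(10, Rational(1, 2))))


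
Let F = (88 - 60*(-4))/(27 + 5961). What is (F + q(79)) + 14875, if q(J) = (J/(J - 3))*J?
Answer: 1701707509/113772 ≈ 14957.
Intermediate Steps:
q(J) = J²/(-3 + J) (q(J) = (J/(-3 + J))*J = J²/(-3 + J))
F = 82/1497 (F = (88 + 240)/5988 = 328*(1/5988) = 82/1497 ≈ 0.054776)
(F + q(79)) + 14875 = (82/1497 + 79²/(-3 + 79)) + 14875 = (82/1497 + 6241/76) + 14875 = 9349009/113772 + 14875 = 1701707509/113772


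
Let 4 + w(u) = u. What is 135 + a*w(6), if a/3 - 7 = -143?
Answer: -681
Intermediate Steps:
a = -408 (a = 21 + 3*(-143) = 21 - 429 = -408)
w(u) = -4 + u
135 + a*w(6) = 135 - 408*(-4 + 6) = 135 - 408*2 = 135 - 816 = -681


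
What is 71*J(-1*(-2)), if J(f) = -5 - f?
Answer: -497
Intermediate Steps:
71*J(-1*(-2)) = 71*(-5 - (-1)*(-2)) = 71*(-5 - 1*2) = 71*(-5 - 2) = 71*(-7) = -497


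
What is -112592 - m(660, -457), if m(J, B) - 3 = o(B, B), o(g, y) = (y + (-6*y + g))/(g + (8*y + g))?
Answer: -562973/5 ≈ -1.1259e+5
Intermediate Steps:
o(g, y) = (g - 5*y)/(2*g + 8*y) (o(g, y) = (y + (g - 6*y))/(g + (g + 8*y)) = (g - 5*y)/(2*g + 8*y))
m(J, B) = 13/5 (m(J, B) = 3 + (B - 5*B)/(2*(B + 4*B)) = 3 + (-4*B)/(2*((5*B))) = 3 + (1/(5*B))*(-4*B)/2 = 3 - 2/5 = 13/5)
-112592 - m(660, -457) = -112592 - 1*13/5 = -112592 - 13/5 = -562973/5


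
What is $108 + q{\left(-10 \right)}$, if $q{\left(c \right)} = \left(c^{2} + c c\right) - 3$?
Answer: $305$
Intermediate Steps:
$q{\left(c \right)} = -3 + 2 c^{2}$ ($q{\left(c \right)} = \left(c^{2} + c^{2}\right) - 3 = 2 c^{2} - 3 = -3 + 2 c^{2}$)
$108 + q{\left(-10 \right)} = 108 - \left(3 - 2 \left(-10\right)^{2}\right) = 108 + \left(-3 + 2 \cdot 100\right) = 108 + \left(-3 + 200\right) = 108 + 197 = 305$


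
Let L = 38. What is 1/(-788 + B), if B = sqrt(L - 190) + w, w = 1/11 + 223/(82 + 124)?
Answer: -4040162434/3179687619513 - 10269512*I*sqrt(38)/3179687619513 ≈ -0.0012706 - 1.9909e-5*I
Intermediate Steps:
w = 2659/2266 (w = 1*(1/11) + 223/206 = 1/11 + 223*(1/206) = 1/11 + 223/206 = 2659/2266 ≈ 1.1734)
B = 2659/2266 + 2*I*sqrt(38) (B = sqrt(38 - 190) + 2659/2266 = sqrt(-152) + 2659/2266 = 2*I*sqrt(38) + 2659/2266 = 2659/2266 + 2*I*sqrt(38) ≈ 1.1734 + 12.329*I)
1/(-788 + B) = 1/(-788 + (2659/2266 + 2*I*sqrt(38))) = 1/(-1782949/2266 + 2*I*sqrt(38))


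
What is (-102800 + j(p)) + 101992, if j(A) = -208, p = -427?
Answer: -1016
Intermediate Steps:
(-102800 + j(p)) + 101992 = (-102800 - 208) + 101992 = -103008 + 101992 = -1016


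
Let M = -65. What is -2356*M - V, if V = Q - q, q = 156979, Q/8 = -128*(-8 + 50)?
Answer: 353127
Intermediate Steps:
Q = -43008 (Q = 8*(-128*(-8 + 50)) = 8*(-128*42) = 8*(-5376) = -43008)
V = -199987 (V = -43008 - 1*156979 = -43008 - 156979 = -199987)
-2356*M - V = -2356*(-65) - 1*(-199987) = 153140 + 199987 = 353127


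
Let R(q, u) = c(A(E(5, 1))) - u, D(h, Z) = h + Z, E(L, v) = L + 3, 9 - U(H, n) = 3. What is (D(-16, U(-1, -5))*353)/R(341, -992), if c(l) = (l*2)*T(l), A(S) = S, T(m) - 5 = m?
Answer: -353/120 ≈ -2.9417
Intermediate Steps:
T(m) = 5 + m
U(H, n) = 6 (U(H, n) = 9 - 1*3 = 9 - 3 = 6)
E(L, v) = 3 + L
D(h, Z) = Z + h
c(l) = 2*l*(5 + l) (c(l) = (l*2)*(5 + l) = (2*l)*(5 + l) = 2*l*(5 + l))
R(q, u) = 208 - u (R(q, u) = 2*(3 + 5)*(5 + (3 + 5)) - u = 2*8*(5 + 8) - u = 2*8*13 - u = 208 - u)
(D(-16, U(-1, -5))*353)/R(341, -992) = ((6 - 16)*353)/(208 - 1*(-992)) = (-10*353)/(208 + 992) = -3530/1200 = -3530*1/1200 = -353/120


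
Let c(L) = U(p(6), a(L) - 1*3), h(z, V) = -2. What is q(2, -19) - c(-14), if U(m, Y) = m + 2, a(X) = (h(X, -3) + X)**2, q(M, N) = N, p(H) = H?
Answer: -27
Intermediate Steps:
a(X) = (-2 + X)**2
U(m, Y) = 2 + m
c(L) = 8 (c(L) = 2 + 6 = 8)
q(2, -19) - c(-14) = -19 - 1*8 = -19 - 8 = -27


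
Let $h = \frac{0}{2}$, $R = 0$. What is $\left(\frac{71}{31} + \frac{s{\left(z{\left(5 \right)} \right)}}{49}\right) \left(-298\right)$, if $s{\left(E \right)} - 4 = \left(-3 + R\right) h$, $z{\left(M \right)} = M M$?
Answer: $- \frac{1073694}{1519} \approx -706.84$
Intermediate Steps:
$z{\left(M \right)} = M^{2}$
$h = 0$ ($h = 0 \cdot \frac{1}{2} = 0$)
$s{\left(E \right)} = 4$ ($s{\left(E \right)} = 4 + \left(-3 + 0\right) 0 = 4 - 0 = 4 + 0 = 4$)
$\left(\frac{71}{31} + \frac{s{\left(z{\left(5 \right)} \right)}}{49}\right) \left(-298\right) = \left(\frac{71}{31} + \frac{4}{49}\right) \left(-298\right) = \frac{3603}{1519} \left(-298\right) = - \frac{1073694}{1519}$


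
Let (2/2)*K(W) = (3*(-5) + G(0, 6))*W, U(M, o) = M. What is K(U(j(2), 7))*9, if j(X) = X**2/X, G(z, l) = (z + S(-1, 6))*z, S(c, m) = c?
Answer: -270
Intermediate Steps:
G(z, l) = z*(-1 + z) (G(z, l) = (z - 1)*z = (-1 + z)*z = z*(-1 + z))
j(X) = X
K(W) = -15*W (K(W) = (3*(-5) + 0*(-1 + 0))*W = (-15 + 0*(-1))*W = (-15 + 0)*W = -15*W)
K(U(j(2), 7))*9 = -15*2*9 = -30*9 = -270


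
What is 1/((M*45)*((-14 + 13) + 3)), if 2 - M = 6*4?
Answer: -1/1980 ≈ -0.00050505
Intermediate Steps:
M = -22 (M = 2 - 6*4 = 2 - 1*24 = 2 - 24 = -22)
1/((M*45)*((-14 + 13) + 3)) = 1/((-22*45)*((-14 + 13) + 3)) = 1/(-990*(-1 + 3)) = 1/(-990*2) = 1/(-1980) = -1/1980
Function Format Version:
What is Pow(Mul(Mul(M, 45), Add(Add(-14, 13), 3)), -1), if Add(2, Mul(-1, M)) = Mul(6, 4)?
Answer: Rational(-1, 1980) ≈ -0.00050505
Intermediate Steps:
M = -22 (M = Add(2, Mul(-1, Mul(6, 4))) = Add(2, Mul(-1, 24)) = Add(2, -24) = -22)
Pow(Mul(Mul(M, 45), Add(Add(-14, 13), 3)), -1) = Pow(Mul(Mul(-22, 45), Add(Add(-14, 13), 3)), -1) = Pow(Mul(-990, Add(-1, 3)), -1) = Pow(Mul(-990, 2), -1) = Pow(-1980, -1) = Rational(-1, 1980)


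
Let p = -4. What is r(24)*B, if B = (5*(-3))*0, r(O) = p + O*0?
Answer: 0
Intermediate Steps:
r(O) = -4 (r(O) = -4 + O*0 = -4 + 0 = -4)
B = 0 (B = -15*0 = 0)
r(24)*B = -4*0 = 0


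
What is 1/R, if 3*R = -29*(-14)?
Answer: 3/406 ≈ 0.0073892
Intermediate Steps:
R = 406/3 (R = (-29*(-14))/3 = (⅓)*406 = 406/3 ≈ 135.33)
1/R = 1/(406/3) = 3/406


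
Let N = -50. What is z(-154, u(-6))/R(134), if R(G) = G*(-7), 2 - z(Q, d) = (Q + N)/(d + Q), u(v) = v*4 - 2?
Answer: -13/14070 ≈ -0.00092395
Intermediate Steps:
u(v) = -2 + 4*v (u(v) = 4*v - 2 = -2 + 4*v)
z(Q, d) = 2 - (-50 + Q)/(Q + d) (z(Q, d) = 2 - (Q - 50)/(d + Q) = 2 - (-50 + Q)/(Q + d))
R(G) = -7*G
z(-154, u(-6))/R(134) = ((50 - 154 + 2*(-2 + 4*(-6)))/(-154 + (-2 + 4*(-6))))/((-7*134)) = ((50 - 154 + 2*(-2 - 24))/(-154 + (-2 - 24)))/(-938) = ((50 - 154 + 2*(-26))/(-154 - 26))*(-1/938) = ((50 - 154 - 52)/(-180))*(-1/938) = -1/180*(-156)*(-1/938) = (13/15)*(-1/938) = -13/14070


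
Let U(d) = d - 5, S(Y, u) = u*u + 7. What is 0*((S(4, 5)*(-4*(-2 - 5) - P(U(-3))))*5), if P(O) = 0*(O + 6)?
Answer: 0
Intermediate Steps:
S(Y, u) = 7 + u² (S(Y, u) = u² + 7 = 7 + u²)
U(d) = -5 + d
P(O) = 0 (P(O) = 0*(6 + O) = 0)
0*((S(4, 5)*(-4*(-2 - 5) - P(U(-3))))*5) = 0*(((7 + 5²)*(-4*(-2 - 5) - 1*0))*5) = 0*(((7 + 25)*(-4*(-7) + 0))*5) = 0*((32*(28 + 0))*5) = 0*((32*28)*5) = 0*(896*5) = 0*4480 = 0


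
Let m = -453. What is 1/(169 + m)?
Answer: -1/284 ≈ -0.0035211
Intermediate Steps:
1/(169 + m) = 1/(169 - 453) = 1/(-284) = -1/284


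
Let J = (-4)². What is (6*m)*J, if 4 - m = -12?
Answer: 1536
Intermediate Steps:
m = 16 (m = 4 - 1*(-12) = 4 + 12 = 16)
J = 16
(6*m)*J = (6*16)*16 = 96*16 = 1536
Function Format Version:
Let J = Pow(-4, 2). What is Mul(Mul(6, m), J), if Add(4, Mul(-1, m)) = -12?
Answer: 1536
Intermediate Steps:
m = 16 (m = Add(4, Mul(-1, -12)) = Add(4, 12) = 16)
J = 16
Mul(Mul(6, m), J) = Mul(Mul(6, 16), 16) = Mul(96, 16) = 1536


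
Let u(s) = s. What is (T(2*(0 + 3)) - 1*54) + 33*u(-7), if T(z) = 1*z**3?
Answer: -69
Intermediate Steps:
T(z) = z**3
(T(2*(0 + 3)) - 1*54) + 33*u(-7) = ((2*(0 + 3))**3 - 1*54) + 33*(-7) = ((2*3)**3 - 54) - 231 = (6**3 - 54) - 231 = (216 - 54) - 231 = 162 - 231 = -69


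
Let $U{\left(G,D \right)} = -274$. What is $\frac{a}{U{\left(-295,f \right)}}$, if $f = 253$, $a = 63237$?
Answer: $- \frac{63237}{274} \approx -230.79$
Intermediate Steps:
$\frac{a}{U{\left(-295,f \right)}} = \frac{63237}{-274} = 63237 \left(- \frac{1}{274}\right) = - \frac{63237}{274}$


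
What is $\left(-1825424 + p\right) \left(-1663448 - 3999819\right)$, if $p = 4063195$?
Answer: $-12673094657857$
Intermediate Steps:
$\left(-1825424 + p\right) \left(-1663448 - 3999819\right) = \left(-1825424 + 4063195\right) \left(-1663448 - 3999819\right) = 2237771 \left(-5663267\right) = -12673094657857$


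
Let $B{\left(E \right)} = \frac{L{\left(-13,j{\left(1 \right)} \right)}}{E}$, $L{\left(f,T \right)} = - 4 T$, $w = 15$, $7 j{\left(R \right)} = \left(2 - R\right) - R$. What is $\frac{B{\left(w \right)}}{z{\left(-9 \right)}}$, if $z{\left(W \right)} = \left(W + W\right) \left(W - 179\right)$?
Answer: $0$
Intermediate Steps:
$j{\left(R \right)} = \frac{2}{7} - \frac{2 R}{7}$ ($j{\left(R \right)} = \frac{\left(2 - R\right) - R}{7} = \frac{2 - 2 R}{7} = \frac{2}{7} - \frac{2 R}{7}$)
$B{\left(E \right)} = 0$ ($B{\left(E \right)} = \frac{\left(-4\right) \left(\frac{2}{7} - \frac{2}{7}\right)}{E} = \frac{\left(-4\right) 0}{E} = \frac{0}{E} = 0$)
$z{\left(W \right)} = 2 W \left(-179 + W\right)$
$\frac{B{\left(w \right)}}{z{\left(-9 \right)}} = \frac{0}{2 \left(-9\right) \left(-179 - 9\right)} = \frac{0}{2 \left(-9\right) \left(-188\right)} = \frac{0}{3384} = 0 \cdot \frac{1}{3384} = 0$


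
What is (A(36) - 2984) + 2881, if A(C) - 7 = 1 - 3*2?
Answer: -101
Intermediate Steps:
A(C) = 2 (A(C) = 7 + (1 - 3*2) = 7 + (1 - 6) = 7 - 5 = 2)
(A(36) - 2984) + 2881 = (2 - 2984) + 2881 = -2982 + 2881 = -101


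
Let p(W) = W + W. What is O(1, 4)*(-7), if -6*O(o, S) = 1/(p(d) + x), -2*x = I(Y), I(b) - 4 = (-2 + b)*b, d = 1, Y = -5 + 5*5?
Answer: -7/1080 ≈ -0.0064815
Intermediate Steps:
Y = 20 (Y = -5 + 25 = 20)
p(W) = 2*W
I(b) = 4 + b*(-2 + b) (I(b) = 4 + (-2 + b)*b = 4 + b*(-2 + b))
x = -182 (x = -(4 + 20² - 2*20)/2 = -(4 + 400 - 40)/2 = -½*364 = -182)
O(o, S) = 1/1080 (O(o, S) = -1/(6*(2*1 - 182)) = -1/(6*(2 - 182)) = -⅙/(-180) = -⅙*(-1/180) = 1/1080)
O(1, 4)*(-7) = (1/1080)*(-7) = -7/1080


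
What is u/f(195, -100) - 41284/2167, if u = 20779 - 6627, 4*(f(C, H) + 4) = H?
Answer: -1098780/2167 ≈ -507.05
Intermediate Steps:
f(C, H) = -4 + H/4
u = 14152
u/f(195, -100) - 41284/2167 = 14152/(-4 + (1/4)*(-100)) - 41284/2167 = 14152/(-4 - 25) - 41284*1/2167 = 14152/(-29) - 41284/2167 = 14152*(-1/29) - 41284/2167 = -488 - 41284/2167 = -1098780/2167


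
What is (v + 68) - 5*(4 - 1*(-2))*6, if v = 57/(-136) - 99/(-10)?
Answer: -69713/680 ≈ -102.52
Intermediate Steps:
v = 6447/680 (v = 57*(-1/136) - 99*(-1/10) = -57/136 + 99/10 = 6447/680 ≈ 9.4809)
(v + 68) - 5*(4 - 1*(-2))*6 = (6447/680 + 68) - 5*(4 - 1*(-2))*6 = 52687/680 - 5*(4 + 2)*6 = 52687/680 - 5*6*6 = 52687/680 - 30*6 = 52687/680 - 180 = -69713/680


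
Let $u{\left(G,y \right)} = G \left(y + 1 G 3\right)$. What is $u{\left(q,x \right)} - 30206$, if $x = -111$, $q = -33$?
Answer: $-23276$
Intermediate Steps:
$u{\left(G,y \right)} = G \left(y + 3 G\right)$ ($u{\left(G,y \right)} = G \left(y + G 3\right) = G \left(y + 3 G\right)$)
$u{\left(q,x \right)} - 30206 = - 33 \left(-111 + 3 \left(-33\right)\right) - 30206 = - 33 \left(-111 - 99\right) - 30206 = \left(-33\right) \left(-210\right) - 30206 = 6930 - 30206 = -23276$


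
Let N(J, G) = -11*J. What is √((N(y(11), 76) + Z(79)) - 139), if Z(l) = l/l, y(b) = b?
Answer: I*√259 ≈ 16.093*I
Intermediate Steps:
Z(l) = 1
√((N(y(11), 76) + Z(79)) - 139) = √((-11*11 + 1) - 139) = √((-121 + 1) - 139) = √(-120 - 139) = √(-259) = I*√259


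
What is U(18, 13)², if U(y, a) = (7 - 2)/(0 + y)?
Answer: 25/324 ≈ 0.077160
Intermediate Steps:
U(y, a) = 5/y
U(18, 13)² = (5/18)² = 25/324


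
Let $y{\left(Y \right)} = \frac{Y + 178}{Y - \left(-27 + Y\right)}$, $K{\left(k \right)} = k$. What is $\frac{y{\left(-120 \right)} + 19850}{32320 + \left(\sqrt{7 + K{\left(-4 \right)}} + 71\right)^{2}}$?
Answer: $\frac{5006850728}{9423054027} - \frac{19028284 \sqrt{3}}{9423054027} \approx 0.52784$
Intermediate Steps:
$y{\left(Y \right)} = \frac{178}{27} + \frac{Y}{27}$ ($y{\left(Y \right)} = \frac{178 + Y}{27} = \left(178 + Y\right) \frac{1}{27} = \frac{178}{27} + \frac{Y}{27}$)
$\frac{y{\left(-120 \right)} + 19850}{32320 + \left(\sqrt{7 + K{\left(-4 \right)}} + 71\right)^{2}} = \frac{\left(\frac{178}{27} + \frac{1}{27} \left(-120\right)\right) + 19850}{32320 + \left(\sqrt{7 - 4} + 71\right)^{2}} = \frac{\left(\frac{178}{27} - \frac{40}{9}\right) + 19850}{32320 + \left(\sqrt{3} + 71\right)^{2}} = \frac{\frac{58}{27} + 19850}{32320 + \left(71 + \sqrt{3}\right)^{2}} = \frac{536008}{27 \left(32320 + \left(71 + \sqrt{3}\right)^{2}\right)}$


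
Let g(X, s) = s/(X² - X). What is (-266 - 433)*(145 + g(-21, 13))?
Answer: -15611699/154 ≈ -1.0137e+5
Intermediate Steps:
(-266 - 433)*(145 + g(-21, 13)) = (-266 - 433)*(145 + 13/(-21*(-1 - 21))) = -699*(145 + 13*(-1/21)/(-22)) = -699*(145 + 13*(-1/21)*(-1/22)) = -699*(145 + 13/462) = -699*67003/462 = -15611699/154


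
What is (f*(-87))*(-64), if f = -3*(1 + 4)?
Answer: -83520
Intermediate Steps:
f = -15 (f = -3*5 = -15)
(f*(-87))*(-64) = -15*(-87)*(-64) = 1305*(-64) = -83520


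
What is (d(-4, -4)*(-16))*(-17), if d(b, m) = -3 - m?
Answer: 272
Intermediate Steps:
(d(-4, -4)*(-16))*(-17) = ((-3 - 1*(-4))*(-16))*(-17) = ((-3 + 4)*(-16))*(-17) = (1*(-16))*(-17) = -16*(-17) = 272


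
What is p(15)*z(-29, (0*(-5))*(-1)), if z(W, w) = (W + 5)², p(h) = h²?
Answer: 129600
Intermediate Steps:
z(W, w) = (5 + W)²
p(15)*z(-29, (0*(-5))*(-1)) = 15²*(5 - 29)² = 225*(-24)² = 225*576 = 129600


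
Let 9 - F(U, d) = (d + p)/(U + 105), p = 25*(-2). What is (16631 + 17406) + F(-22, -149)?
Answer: 2826017/83 ≈ 34048.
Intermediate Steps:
p = -50
F(U, d) = 9 - (-50 + d)/(105 + U) (F(U, d) = 9 - (d - 50)/(U + 105) = 9 - (-50 + d)/(105 + U))
(16631 + 17406) + F(-22, -149) = (16631 + 17406) + (995 - 1*(-149) + 9*(-22))/(105 - 22) = 34037 + (995 + 149 - 198)/83 = 34037 + (1/83)*946 = 34037 + 946/83 = 2826017/83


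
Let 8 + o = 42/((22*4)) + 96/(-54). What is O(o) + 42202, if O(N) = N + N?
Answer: 8352313/198 ≈ 42183.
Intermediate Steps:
o = -3683/396 (o = -8 + (42/((22*4)) + 96/(-54)) = -8 + (42/88 + 96*(-1/54)) = -8 + (42*(1/88) - 16/9) = -8 + (21/44 - 16/9) = -8 - 515/396 = -3683/396 ≈ -9.3005)
O(N) = 2*N
O(o) + 42202 = 2*(-3683/396) + 42202 = -3683/198 + 42202 = 8352313/198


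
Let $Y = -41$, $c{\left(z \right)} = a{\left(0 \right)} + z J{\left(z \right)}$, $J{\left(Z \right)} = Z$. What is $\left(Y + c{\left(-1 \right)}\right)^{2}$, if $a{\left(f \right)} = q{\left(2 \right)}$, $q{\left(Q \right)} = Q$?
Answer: $1444$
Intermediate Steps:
$a{\left(f \right)} = 2$
$c{\left(z \right)} = 2 + z^{2}$ ($c{\left(z \right)} = 2 + z z = 2 + z^{2}$)
$\left(Y + c{\left(-1 \right)}\right)^{2} = \left(-41 + \left(2 + \left(-1\right)^{2}\right)\right)^{2} = \left(-41 + \left(2 + 1\right)\right)^{2} = \left(-41 + 3\right)^{2} = \left(-38\right)^{2} = 1444$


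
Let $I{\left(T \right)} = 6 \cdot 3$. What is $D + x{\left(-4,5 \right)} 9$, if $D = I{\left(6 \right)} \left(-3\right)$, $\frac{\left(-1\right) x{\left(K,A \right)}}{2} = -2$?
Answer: $-18$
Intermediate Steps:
$I{\left(T \right)} = 18$
$x{\left(K,A \right)} = 4$ ($x{\left(K,A \right)} = \left(-2\right) \left(-2\right) = 4$)
$D = -54$ ($D = 18 \left(-3\right) = -54$)
$D + x{\left(-4,5 \right)} 9 = -54 + 4 \cdot 9 = -54 + 36 = -18$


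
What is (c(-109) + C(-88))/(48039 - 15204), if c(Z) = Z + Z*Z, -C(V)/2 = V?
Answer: 11948/32835 ≈ 0.36388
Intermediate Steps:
C(V) = -2*V
c(Z) = Z + Z²
(c(-109) + C(-88))/(48039 - 15204) = (-109*(1 - 109) - 2*(-88))/(48039 - 15204) = (-109*(-108) + 176)/32835 = (11772 + 176)*(1/32835) = 11948*(1/32835) = 11948/32835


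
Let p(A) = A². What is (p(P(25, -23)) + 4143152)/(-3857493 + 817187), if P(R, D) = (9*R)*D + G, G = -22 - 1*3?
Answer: -15591576/1520153 ≈ -10.257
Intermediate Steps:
G = -25 (G = -22 - 3 = -25)
P(R, D) = -25 + 9*D*R (P(R, D) = (9*R)*D - 25 = 9*D*R - 25 = -25 + 9*D*R)
(p(P(25, -23)) + 4143152)/(-3857493 + 817187) = ((-25 + 9*(-23)*25)² + 4143152)/(-3857493 + 817187) = ((-25 - 5175)² + 4143152)/(-3040306) = ((-5200)² + 4143152)*(-1/3040306) = (27040000 + 4143152)*(-1/3040306) = 31183152*(-1/3040306) = -15591576/1520153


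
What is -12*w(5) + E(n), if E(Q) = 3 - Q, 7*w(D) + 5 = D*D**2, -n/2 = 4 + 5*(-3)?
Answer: -1573/7 ≈ -224.71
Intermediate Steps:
n = 22 (n = -2*(4 + 5*(-3)) = -2*(4 - 15) = -2*(-11) = 22)
w(D) = -5/7 + D**3/7 (w(D) = -5/7 + (D*D**2)/7 = -5/7 + D**3/7)
-12*w(5) + E(n) = -12*(-5/7 + (1/7)*5**3) + (3 - 1*22) = -12*(-5/7 + (1/7)*125) + (3 - 22) = -12*(-5/7 + 125/7) - 19 = -12*120/7 - 19 = -1440/7 - 19 = -1573/7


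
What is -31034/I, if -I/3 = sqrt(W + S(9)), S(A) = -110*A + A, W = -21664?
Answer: -31034*I*sqrt(22645)/67935 ≈ -68.743*I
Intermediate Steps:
S(A) = -109*A
I = -3*I*sqrt(22645) (I = -3*sqrt(-21664 - 109*9) = -3*sqrt(-21664 - 981) = -3*I*sqrt(22645) ≈ -451.45*I)
-31034/I = -31034*I*sqrt(22645)/67935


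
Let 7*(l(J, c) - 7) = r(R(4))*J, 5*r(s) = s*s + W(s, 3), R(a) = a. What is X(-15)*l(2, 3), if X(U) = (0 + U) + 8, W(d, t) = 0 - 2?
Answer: -273/5 ≈ -54.600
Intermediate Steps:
W(d, t) = -2
r(s) = -2/5 + s**2/5 (r(s) = (s*s - 2)/5 = (s**2 - 2)/5 = (-2 + s**2)/5 = -2/5 + s**2/5)
l(J, c) = 7 + 2*J/5 (l(J, c) = 7 + ((-2/5 + (1/5)*4**2)*J)/7 = 7 + ((-2/5 + (1/5)*16)*J)/7 = 7 + ((-2/5 + 16/5)*J)/7 = 7 + (14*J/5)/7 = 7 + 2*J/5)
X(U) = 8 + U (X(U) = U + 8 = 8 + U)
X(-15)*l(2, 3) = (8 - 15)*(7 + (2/5)*2) = -7*(7 + 4/5) = -7*39/5 = -273/5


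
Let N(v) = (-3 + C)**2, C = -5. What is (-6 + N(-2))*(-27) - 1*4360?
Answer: -5926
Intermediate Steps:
N(v) = 64 (N(v) = (-3 - 5)**2 = (-8)**2 = 64)
(-6 + N(-2))*(-27) - 1*4360 = (-6 + 64)*(-27) - 1*4360 = 58*(-27) - 4360 = -1566 - 4360 = -5926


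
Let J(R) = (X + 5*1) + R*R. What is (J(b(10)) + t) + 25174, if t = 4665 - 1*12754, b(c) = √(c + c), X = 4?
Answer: 17114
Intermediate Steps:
b(c) = √2*√c (b(c) = √(2*c) = √2*√c)
t = -8089 (t = 4665 - 12754 = -8089)
J(R) = 9 + R² (J(R) = (4 + 5*1) + R*R = (4 + 5) + R² = 9 + R²)
(J(b(10)) + t) + 25174 = ((9 + (√2*√10)²) - 8089) + 25174 = ((9 + (2*√5)²) - 8089) + 25174 = ((9 + 20) - 8089) + 25174 = (29 - 8089) + 25174 = -8060 + 25174 = 17114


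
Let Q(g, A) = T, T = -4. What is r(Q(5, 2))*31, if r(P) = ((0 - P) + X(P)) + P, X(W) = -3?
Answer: -93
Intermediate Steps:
Q(g, A) = -4
r(P) = -3 (r(P) = ((0 - P) - 3) + P = (-P - 3) + P = (-3 - P) + P = -3)
r(Q(5, 2))*31 = -3*31 = -93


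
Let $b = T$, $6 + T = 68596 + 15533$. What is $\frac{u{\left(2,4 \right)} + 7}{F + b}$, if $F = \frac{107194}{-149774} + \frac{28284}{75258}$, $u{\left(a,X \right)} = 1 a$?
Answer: $\frac{8453768769}{79017057433990} \approx 0.00010699$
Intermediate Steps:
$T = 84123$ ($T = -6 + \left(68596 + 15533\right) = -6 + 84129 = 84123$)
$u{\left(a,X \right)} = a$
$F = - \frac{319249853}{939307641}$ ($F = 107194 \left(- \frac{1}{149774}\right) + 28284 \cdot \frac{1}{75258} = - \frac{53597}{74887} + \frac{4714}{12543} = - \frac{319249853}{939307641} \approx -0.33988$)
$b = 84123$
$\frac{u{\left(2,4 \right)} + 7}{F + b} = \frac{2 + 7}{- \frac{319249853}{939307641} + 84123} = \frac{9}{\frac{79017057433990}{939307641}} = 9 \cdot \frac{939307641}{79017057433990} = \frac{8453768769}{79017057433990}$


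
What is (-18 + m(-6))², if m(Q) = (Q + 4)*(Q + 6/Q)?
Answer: 16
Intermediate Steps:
m(Q) = (4 + Q)*(Q + 6/Q)
(-18 + m(-6))² = (-18 + (6 + (-6)² + 4*(-6) + 24/(-6)))² = (-18 + (6 + 36 - 24 + 24*(-⅙)))² = (-18 + (6 + 36 - 24 - 4))² = (-18 + 14)² = (-4)² = 16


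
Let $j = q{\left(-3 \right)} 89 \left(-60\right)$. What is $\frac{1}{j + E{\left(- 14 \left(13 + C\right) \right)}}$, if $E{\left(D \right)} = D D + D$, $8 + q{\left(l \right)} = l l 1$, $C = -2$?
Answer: $\frac{1}{18222} \approx 5.4879 \cdot 10^{-5}$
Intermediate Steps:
$q{\left(l \right)} = -8 + l^{2}$ ($q{\left(l \right)} = -8 + l l 1 = -8 + l^{2} \cdot 1 = -8 + l^{2}$)
$j = -5340$ ($j = \left(-8 + \left(-3\right)^{2}\right) 89 \left(-60\right) = \left(-8 + 9\right) 89 \left(-60\right) = 1 \cdot 89 \left(-60\right) = 89 \left(-60\right) = -5340$)
$E{\left(D \right)} = D + D^{2}$ ($E{\left(D \right)} = D^{2} + D = D + D^{2}$)
$\frac{1}{j + E{\left(- 14 \left(13 + C\right) \right)}} = \frac{1}{-5340 + - 14 \left(13 - 2\right) \left(1 - 14 \left(13 - 2\right)\right)} = \frac{1}{-5340 + \left(-14\right) 11 \left(1 - 154\right)} = \frac{1}{-5340 - 154 \left(1 - 154\right)} = \frac{1}{-5340 - -23562} = \frac{1}{-5340 + 23562} = \frac{1}{18222}$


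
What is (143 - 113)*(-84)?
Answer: -2520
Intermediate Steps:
(143 - 113)*(-84) = 30*(-84) = -2520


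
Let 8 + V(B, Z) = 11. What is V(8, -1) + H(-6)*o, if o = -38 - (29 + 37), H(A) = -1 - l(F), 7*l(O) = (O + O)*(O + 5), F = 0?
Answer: 107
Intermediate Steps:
l(O) = 2*O*(5 + O)/7 (l(O) = ((O + O)*(O + 5))/7 = ((2*O)*(5 + O))/7 = (2*O*(5 + O))/7 = 2*O*(5 + O)/7)
V(B, Z) = 3 (V(B, Z) = -8 + 11 = 3)
H(A) = -1 (H(A) = -1 - 2*0*(5 + 0)/7 = -1 - 2*0*5/7 = -1 - 1*0 = -1 + 0 = -1)
o = -104 (o = -38 - 1*66 = -38 - 66 = -104)
V(8, -1) + H(-6)*o = 3 - 1*(-104) = 3 + 104 = 107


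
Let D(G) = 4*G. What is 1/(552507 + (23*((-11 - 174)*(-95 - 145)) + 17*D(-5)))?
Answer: 1/1573367 ≈ 6.3558e-7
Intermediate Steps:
1/(552507 + (23*((-11 - 174)*(-95 - 145)) + 17*D(-5))) = 1/(552507 + (23*((-11 - 174)*(-95 - 145)) + 17*(4*(-5)))) = 1/(552507 + (23*(-185*(-240)) + 17*(-20))) = 1/(552507 + (23*44400 - 340)) = 1/(552507 + (1021200 - 340)) = 1/(552507 + 1020860) = 1/1573367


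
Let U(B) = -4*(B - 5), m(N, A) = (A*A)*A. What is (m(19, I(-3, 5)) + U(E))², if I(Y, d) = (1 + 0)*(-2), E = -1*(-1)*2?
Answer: 16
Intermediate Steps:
E = 2 (E = 1*2 = 2)
I(Y, d) = -2 (I(Y, d) = 1*(-2) = -2)
m(N, A) = A³ (m(N, A) = A²*A = A³)
U(B) = 20 - 4*B (U(B) = -4*(-5 + B) = 20 - 4*B)
(m(19, I(-3, 5)) + U(E))² = ((-2)³ + (20 - 4*2))² = (-8 + (20 - 8))² = (-8 + 12)² = 4² = 16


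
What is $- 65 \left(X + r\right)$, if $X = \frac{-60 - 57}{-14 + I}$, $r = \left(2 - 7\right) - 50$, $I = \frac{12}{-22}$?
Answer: $\frac{97669}{32} \approx 3052.2$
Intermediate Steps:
$I = - \frac{6}{11}$ ($I = 12 \left(- \frac{1}{22}\right) = - \frac{6}{11} \approx -0.54545$)
$r = -55$ ($r = -5 - 50 = -55$)
$X = \frac{1287}{160}$ ($X = \frac{-60 - 57}{-14 - \frac{6}{11}} = - \frac{117}{- \frac{160}{11}} = \left(-117\right) \left(- \frac{11}{160}\right) = \frac{1287}{160} \approx 8.0437$)
$- 65 \left(X + r\right) = - 65 \left(\frac{1287}{160} - 55\right) = \left(-65\right) \left(- \frac{7513}{160}\right) = \frac{97669}{32}$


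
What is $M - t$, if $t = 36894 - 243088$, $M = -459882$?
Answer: $-253688$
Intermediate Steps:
$t = -206194$ ($t = 36894 - 243088 = -206194$)
$M - t = -459882 - -206194 = -459882 + 206194 = -253688$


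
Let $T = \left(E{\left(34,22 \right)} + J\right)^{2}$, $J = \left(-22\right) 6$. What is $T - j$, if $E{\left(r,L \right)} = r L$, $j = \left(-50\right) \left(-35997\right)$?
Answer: $-1420394$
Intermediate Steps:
$j = 1799850$
$E{\left(r,L \right)} = L r$
$J = -132$
$T = 379456$ ($T = \left(22 \cdot 34 - 132\right)^{2} = \left(748 - 132\right)^{2} = 616^{2} = 379456$)
$T - j = 379456 - 1799850 = -1420394$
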